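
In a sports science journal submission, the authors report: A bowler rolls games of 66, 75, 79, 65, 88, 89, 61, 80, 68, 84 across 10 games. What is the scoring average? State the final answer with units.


Average = sum / n
Sum = 755
Average = 755 / 10 = 75.5

75.5


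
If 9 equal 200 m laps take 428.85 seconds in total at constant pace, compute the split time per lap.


Split time = total_time / n_laps = 428.85 / 9
Split time = 47.65 s per lap

47.65 s


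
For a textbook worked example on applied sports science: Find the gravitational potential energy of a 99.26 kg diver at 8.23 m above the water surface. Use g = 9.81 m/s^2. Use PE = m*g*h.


PE = m * g * h
PE = 99.26 * 9.81 * 8.23
PE = 973.7406 * 8.23 = 8013.8851 J

8013.8851 J


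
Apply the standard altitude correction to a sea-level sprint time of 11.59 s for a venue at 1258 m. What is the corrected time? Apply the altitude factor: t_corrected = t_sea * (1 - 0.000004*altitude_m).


Correction factor = 1 - 0.000004 * 1258 = 0.994968
t_corrected = t_sea * factor = 11.59 * 0.994968
t_corrected = 11.5317 s

11.5317 s


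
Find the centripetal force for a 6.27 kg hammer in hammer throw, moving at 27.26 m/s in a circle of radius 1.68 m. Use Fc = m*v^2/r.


Fc = m * v^2 / r
v^2 = 27.26^2 = 743.1076
Fc = 6.27 * 743.1076 / 1.68
Fc = 4659.2847 / 1.68 = 2773.3837 N

2773.3837 N


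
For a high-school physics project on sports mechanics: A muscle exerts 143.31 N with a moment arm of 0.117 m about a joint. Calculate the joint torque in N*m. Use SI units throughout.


tau = F * d
tau = 143.31 * 0.117
tau = 16.7673 N*m

16.7673 N*m


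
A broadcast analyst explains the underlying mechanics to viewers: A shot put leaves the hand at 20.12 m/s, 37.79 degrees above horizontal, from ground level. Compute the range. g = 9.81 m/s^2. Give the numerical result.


R = v^2 * sin(2*theta) / g
Convert angle to radians: theta = 37.79 deg = 0.6596 rad
sin(2*theta) = sin(1.3191) = 0.9685
R = 20.12^2 * 0.9685 / 9.81
R = 404.8144 * 0.9685 / 9.81 = 39.9655 m

39.9655 m


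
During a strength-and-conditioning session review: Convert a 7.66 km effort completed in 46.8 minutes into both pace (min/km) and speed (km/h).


Pace = time / distance = 46.8 min / 7.66 km = 6.1097 min/km
Speed = distance / time_in_hours = 7.66 / 0.78 hr
Speed = 9.8205 km/h

6.1097 min/km, 9.8205 km/h


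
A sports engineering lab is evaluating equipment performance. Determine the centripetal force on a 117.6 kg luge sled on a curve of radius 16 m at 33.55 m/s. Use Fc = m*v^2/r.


Fc = m * v^2 / r
v^2 = 33.55^2 = 1125.6025
Fc = 117.6 * 1125.6025 / 16
Fc = 132370.854 / 16 = 8273.1784 N

8273.1784 N


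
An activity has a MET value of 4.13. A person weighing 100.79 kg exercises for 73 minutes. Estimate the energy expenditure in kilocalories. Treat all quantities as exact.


kcal = MET * mass * time_hr
Convert time: 73 min = 1.2167 hr
kcal = 4.13 * 100.79 * 1.2167
kcal = 506.453 kcal

506.453 kcal


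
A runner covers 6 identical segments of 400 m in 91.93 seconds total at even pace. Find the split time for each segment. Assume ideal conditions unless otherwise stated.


Split time = total_time / n_laps = 91.93 / 6
Split time = 15.3217 s per lap

15.3217 s


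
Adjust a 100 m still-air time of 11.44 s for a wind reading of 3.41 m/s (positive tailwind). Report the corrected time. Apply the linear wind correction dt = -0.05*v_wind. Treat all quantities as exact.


dt = -0.05 * v_wind = -0.05 * 3.41 = -0.1705 s
t_corrected = t_still + dt = 11.44 + (-0.1705)
t_corrected = 11.2695 s

11.2695 s


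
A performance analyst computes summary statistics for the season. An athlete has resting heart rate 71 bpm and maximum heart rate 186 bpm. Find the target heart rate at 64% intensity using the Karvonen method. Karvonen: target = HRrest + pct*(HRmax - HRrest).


Target = HRrest + pct*(HRmax - HRrest)
Heart rate reserve = HRmax - HRrest = 186 - 71 = 115 bpm
Fraction = 64% = 0.64
Target = 71 + 0.64 * 115
Target = 71 + 73.6 = 144.6 bpm

144.6 bpm


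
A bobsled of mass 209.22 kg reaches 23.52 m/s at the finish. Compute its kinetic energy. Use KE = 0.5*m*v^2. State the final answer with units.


KE = 0.5 * m * v^2
KE = 0.5 * 209.22 * 23.52^2
KE = 0.5 * 209.22 * 553.1904 = 57869.2477 J

57869.2477 J


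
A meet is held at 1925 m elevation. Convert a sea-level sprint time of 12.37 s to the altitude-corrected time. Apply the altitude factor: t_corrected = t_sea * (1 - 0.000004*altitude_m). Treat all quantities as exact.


Correction factor = 1 - 0.000004 * 1925 = 0.9923
t_corrected = t_sea * factor = 12.37 * 0.9923
t_corrected = 12.2748 s

12.2748 s


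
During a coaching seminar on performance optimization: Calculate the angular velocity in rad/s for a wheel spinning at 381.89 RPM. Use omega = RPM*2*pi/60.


omega = RPM * 2 * pi / 60
omega = 381.89 * 2 * 3.14159 / 60
omega = 2399.4856 / 60 = 39.9914 rad/s

39.9914 rad/s


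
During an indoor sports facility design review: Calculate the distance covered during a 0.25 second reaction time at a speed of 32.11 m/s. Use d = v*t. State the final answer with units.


d = v * t
d = 32.11 * 0.25
d = 8.0275 m

8.0275 m


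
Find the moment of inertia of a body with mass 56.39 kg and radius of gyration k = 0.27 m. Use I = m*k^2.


I = m * k^2
I = 56.39 * 0.27^2
I = 56.39 * 0.0729 = 4.1108 kg*m^2

4.1108 kg*m^2


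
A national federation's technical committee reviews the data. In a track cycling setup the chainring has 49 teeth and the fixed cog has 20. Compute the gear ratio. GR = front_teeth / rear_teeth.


GR = front_teeth / rear_teeth
GR = 49 / 20
GR = 2.45

2.45


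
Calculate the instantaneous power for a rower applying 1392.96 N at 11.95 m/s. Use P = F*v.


P = F * v
P = 1392.96 * 11.95
P = 16645.872 W

16645.872 W


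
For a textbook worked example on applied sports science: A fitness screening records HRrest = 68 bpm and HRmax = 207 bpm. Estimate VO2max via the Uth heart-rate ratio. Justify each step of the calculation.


VO2max = 15.3 * HRmax / HRrest
VO2max = 15.3 * 207 / 68
VO2max = 3167.1 / 68 = 46.575 mL/kg/min

46.575 mL/kg/min


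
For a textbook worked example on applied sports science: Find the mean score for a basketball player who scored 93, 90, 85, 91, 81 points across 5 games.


Average = sum / n
Sum = 440
Average = 440 / 5 = 88

88


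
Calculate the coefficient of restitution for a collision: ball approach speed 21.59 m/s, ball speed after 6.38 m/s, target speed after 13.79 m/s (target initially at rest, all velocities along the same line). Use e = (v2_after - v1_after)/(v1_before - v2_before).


e = (v2_after - v1_after) / (v1_before - v2_before)
Numerator = 13.79 - 6.38 = 7.41
Denominator = 21.59 - 0 = 21.59
e = 7.41 / 21.59 = 0.3432

0.3432


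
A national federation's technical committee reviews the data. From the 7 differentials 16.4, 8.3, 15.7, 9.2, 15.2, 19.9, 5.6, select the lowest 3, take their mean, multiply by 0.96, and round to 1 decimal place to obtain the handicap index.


All differentials: 16.4, 8.3, 15.7, 9.2, 15.2, 19.9, 5.6
Sorted: 5.6, 8.3, 9.2, 15.2, 15.7, 16.4, 19.9
Best 3: 5.6, 8.3, 9.2
Average of best = 23.1 / 3 = 7.7
Raw index = 7.7 * 0.96 = 7.392
Handicap index = round(7.392, 1) = 7.4

7.4


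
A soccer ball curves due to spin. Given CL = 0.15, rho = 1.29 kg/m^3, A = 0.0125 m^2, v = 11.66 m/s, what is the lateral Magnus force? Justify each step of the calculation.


FM = 0.5 * CL * rho * A * v^2
FM = 0.5 * 0.15 * 1.29 * 0.0125 * 11.66^2
v^2 = 135.9556
FM = 0.5 * 0.15 * 1.29 * 0.0125 * 135.9556 = 0.1644 N

0.1644 N


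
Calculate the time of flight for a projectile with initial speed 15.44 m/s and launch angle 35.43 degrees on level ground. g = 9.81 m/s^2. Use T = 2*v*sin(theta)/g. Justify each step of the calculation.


T = 2*v*sin(theta)/g
sin(theta) = sin(35.43 deg) = 0.5797
T = 2*15.44*0.5797 / 9.81
T = 17.9014 / 9.81 = 1.8248 s

1.8248 s


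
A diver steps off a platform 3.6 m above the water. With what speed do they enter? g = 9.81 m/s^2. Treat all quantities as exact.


v = sqrt(2 * g * h)
v = sqrt(2 * 9.81 * 3.6)
v = sqrt(70.632) = 8.4043 m/s

8.4043 m/s


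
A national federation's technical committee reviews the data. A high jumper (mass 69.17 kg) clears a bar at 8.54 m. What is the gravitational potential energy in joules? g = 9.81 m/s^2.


PE = m * g * h
PE = 69.17 * 9.81 * 8.54
PE = 678.5577 * 8.54 = 5794.8828 J

5794.8828 J


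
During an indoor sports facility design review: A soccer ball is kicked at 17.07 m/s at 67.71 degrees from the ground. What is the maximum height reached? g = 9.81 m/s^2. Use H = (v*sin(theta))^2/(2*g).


H = (v*sin(theta))^2 / (2*g)
vy = v*sin(theta) = 17.07 * sin(67.71 deg) = 15.7945 m/s
H = vy^2 / (2*g) = 249.465 / (2*9.81)
H = 249.465 / 19.62 = 12.7148 m

12.7148 m


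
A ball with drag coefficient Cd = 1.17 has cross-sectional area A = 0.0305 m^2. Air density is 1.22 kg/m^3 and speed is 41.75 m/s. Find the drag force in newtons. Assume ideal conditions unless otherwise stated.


Fd = 0.5 * Cd * rho * A * v^2
Fd = 0.5 * 1.17 * 1.22 * 0.0305 * 41.75^2
v^2 = 1743.0625
Fd = 0.5 * 1.17 * 1.22 * 0.0305 * 1743.0625 = 37.9427 N

37.9427 N


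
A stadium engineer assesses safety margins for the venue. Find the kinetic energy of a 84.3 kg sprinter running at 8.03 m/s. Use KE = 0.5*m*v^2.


KE = 0.5 * m * v^2
KE = 0.5 * 84.3 * 8.03^2
KE = 0.5 * 84.3 * 64.4809 = 2717.8699 J

2717.8699 J


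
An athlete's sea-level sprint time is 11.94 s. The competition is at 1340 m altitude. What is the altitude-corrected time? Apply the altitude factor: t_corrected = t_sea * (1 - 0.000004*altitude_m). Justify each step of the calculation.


Correction factor = 1 - 0.000004 * 1340 = 0.99464
t_corrected = t_sea * factor = 11.94 * 0.99464
t_corrected = 11.876 s

11.876 s


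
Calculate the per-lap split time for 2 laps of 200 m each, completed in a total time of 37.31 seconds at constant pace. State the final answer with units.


Split time = total_time / n_laps = 37.31 / 2
Split time = 18.655 s per lap

18.655 s


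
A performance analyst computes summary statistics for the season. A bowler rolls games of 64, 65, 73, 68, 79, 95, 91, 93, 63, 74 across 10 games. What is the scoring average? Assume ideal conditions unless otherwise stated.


Average = sum / n
Sum = 765
Average = 765 / 10 = 76.5

76.5


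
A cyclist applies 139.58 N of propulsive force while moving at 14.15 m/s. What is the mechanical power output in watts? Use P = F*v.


P = F * v
P = 139.58 * 14.15
P = 1975.057 W

1975.057 W


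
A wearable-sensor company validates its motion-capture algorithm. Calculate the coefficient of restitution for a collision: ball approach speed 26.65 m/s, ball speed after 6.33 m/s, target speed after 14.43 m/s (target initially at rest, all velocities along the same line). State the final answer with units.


e = (v2_after - v1_after) / (v1_before - v2_before)
Numerator = 14.43 - 6.33 = 8.1
Denominator = 26.65 - 0 = 26.65
e = 8.1 / 26.65 = 0.3039

0.3039


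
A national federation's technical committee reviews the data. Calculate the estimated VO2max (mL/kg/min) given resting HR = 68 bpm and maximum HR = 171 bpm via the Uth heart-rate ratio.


VO2max = 15.3 * HRmax / HRrest
VO2max = 15.3 * 171 / 68
VO2max = 2616.3 / 68 = 38.475 mL/kg/min

38.475 mL/kg/min


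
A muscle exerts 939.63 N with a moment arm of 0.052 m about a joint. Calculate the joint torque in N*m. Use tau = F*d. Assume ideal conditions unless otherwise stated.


tau = F * d
tau = 939.63 * 0.052
tau = 48.8608 N*m

48.8608 N*m


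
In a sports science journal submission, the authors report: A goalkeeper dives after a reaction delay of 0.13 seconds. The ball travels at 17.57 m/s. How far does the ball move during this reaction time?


d = v * t
d = 17.57 * 0.13
d = 2.2841 m

2.2841 m


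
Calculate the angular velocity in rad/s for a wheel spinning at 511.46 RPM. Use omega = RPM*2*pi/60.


omega = RPM * 2 * pi / 60
omega = 511.46 * 2 * 3.14159 / 60
omega = 3213.598 / 60 = 53.56 rad/s

53.56 rad/s


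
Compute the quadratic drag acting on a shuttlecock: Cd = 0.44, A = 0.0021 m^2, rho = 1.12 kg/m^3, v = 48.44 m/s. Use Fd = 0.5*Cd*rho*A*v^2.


Fd = 0.5 * Cd * rho * A * v^2
Fd = 0.5 * 0.44 * 1.12 * 0.0021 * 48.44^2
v^2 = 2346.4336
Fd = 0.5 * 0.44 * 1.12 * 0.0021 * 2346.4336 = 1.2141 N

1.2141 N


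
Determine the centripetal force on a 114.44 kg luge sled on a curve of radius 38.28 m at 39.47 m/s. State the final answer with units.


Fc = m * v^2 / r
v^2 = 39.47^2 = 1557.8809
Fc = 114.44 * 1557.8809 / 38.28
Fc = 178283.8902 / 38.28 = 4657.3639 N

4657.3639 N


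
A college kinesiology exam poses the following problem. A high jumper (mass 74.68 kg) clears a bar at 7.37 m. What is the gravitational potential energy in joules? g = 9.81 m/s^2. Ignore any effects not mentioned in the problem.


PE = m * g * h
PE = 74.68 * 9.81 * 7.37
PE = 732.6108 * 7.37 = 5399.3416 J

5399.3416 J


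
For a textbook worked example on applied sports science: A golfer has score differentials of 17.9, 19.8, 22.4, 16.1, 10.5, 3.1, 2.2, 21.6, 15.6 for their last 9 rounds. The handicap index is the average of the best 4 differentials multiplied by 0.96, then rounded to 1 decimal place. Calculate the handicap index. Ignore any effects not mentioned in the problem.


All differentials: 17.9, 19.8, 22.4, 16.1, 10.5, 3.1, 2.2, 21.6, 15.6
Sorted: 2.2, 3.1, 10.5, 15.6, 16.1, 17.9, 19.8, 21.6, 22.4
Best 4: 2.2, 3.1, 10.5, 15.6
Average of best = 31.4 / 4 = 7.85
Raw index = 7.85 * 0.96 = 7.536
Handicap index = round(7.536, 1) = 7.5

7.5


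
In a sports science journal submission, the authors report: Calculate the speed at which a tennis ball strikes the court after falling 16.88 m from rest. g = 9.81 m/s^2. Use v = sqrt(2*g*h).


v = sqrt(2 * g * h)
v = sqrt(2 * 9.81 * 16.88)
v = sqrt(331.1856) = 18.1985 m/s

18.1985 m/s


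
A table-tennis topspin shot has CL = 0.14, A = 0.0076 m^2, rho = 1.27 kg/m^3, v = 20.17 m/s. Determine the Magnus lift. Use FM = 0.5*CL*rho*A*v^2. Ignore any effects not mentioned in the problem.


FM = 0.5 * CL * rho * A * v^2
FM = 0.5 * 0.14 * 1.27 * 0.0076 * 20.17^2
v^2 = 406.8289
FM = 0.5 * 0.14 * 1.27 * 0.0076 * 406.8289 = 0.2749 N

0.2749 N


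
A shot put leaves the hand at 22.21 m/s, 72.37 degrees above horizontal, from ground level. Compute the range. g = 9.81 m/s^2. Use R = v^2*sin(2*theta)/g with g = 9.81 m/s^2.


R = v^2 * sin(2*theta) / g
Convert angle to radians: theta = 72.37 deg = 1.2631 rad
sin(2*theta) = sin(2.5262) = 0.5773
R = 22.21^2 * 0.5773 / 9.81
R = 493.2841 * 0.5773 / 9.81 = 29.0282 m

29.0282 m


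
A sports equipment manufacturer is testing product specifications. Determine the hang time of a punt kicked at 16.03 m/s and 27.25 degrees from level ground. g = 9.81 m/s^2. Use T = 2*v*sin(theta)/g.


T = 2*v*sin(theta)/g
sin(theta) = sin(27.25 deg) = 0.4579
T = 2*16.03*0.4579 / 9.81
T = 14.6794 / 9.81 = 1.4964 s

1.4964 s


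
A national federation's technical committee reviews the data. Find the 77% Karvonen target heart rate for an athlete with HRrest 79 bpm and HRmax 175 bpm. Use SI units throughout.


Target = HRrest + pct*(HRmax - HRrest)
Heart rate reserve = HRmax - HRrest = 175 - 79 = 96 bpm
Fraction = 77% = 0.77
Target = 79 + 0.77 * 96
Target = 79 + 73.92 = 152.92 bpm

152.92 bpm


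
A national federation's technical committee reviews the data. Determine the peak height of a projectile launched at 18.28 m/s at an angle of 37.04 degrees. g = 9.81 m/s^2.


H = (v*sin(theta))^2 / (2*g)
vy = v*sin(theta) = 18.28 * sin(37.04 deg) = 11.0114 m/s
H = vy^2 / (2*g) = 121.2502 / (2*9.81)
H = 121.2502 / 19.62 = 6.1799 m

6.1799 m


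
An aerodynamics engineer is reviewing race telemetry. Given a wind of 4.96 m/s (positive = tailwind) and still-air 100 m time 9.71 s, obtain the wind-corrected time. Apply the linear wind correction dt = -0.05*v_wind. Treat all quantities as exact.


dt = -0.05 * v_wind = -0.05 * 4.96 = -0.248 s
t_corrected = t_still + dt = 9.71 + (-0.248)
t_corrected = 9.462 s

9.462 s


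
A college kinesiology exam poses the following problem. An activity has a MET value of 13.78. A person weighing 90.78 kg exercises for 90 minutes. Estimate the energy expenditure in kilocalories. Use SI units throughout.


kcal = MET * mass * time_hr
Convert time: 90 min = 1.5 hr
kcal = 13.78 * 90.78 * 1.5
kcal = 1876.4226 kcal

1876.4226 kcal


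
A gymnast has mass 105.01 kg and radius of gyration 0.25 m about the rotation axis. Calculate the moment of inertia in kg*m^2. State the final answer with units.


I = m * k^2
I = 105.01 * 0.25^2
I = 105.01 * 0.0625 = 6.5631 kg*m^2

6.5631 kg*m^2


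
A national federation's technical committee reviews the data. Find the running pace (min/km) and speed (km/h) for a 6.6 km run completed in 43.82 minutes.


Pace = time / distance = 43.82 min / 6.6 km = 6.6394 min/km
Speed = distance / time_in_hours = 6.6 / 0.7303 hr
Speed = 9.037 km/h

6.6394 min/km, 9.037 km/h


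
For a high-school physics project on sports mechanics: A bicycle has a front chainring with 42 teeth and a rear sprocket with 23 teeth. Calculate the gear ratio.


GR = front_teeth / rear_teeth
GR = 42 / 23
GR = 1.8261

1.8261


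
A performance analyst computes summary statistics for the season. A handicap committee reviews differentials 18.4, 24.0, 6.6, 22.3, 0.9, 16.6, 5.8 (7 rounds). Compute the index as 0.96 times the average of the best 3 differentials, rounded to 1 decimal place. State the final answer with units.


All differentials: 18.4, 24.0, 6.6, 22.3, 0.9, 16.6, 5.8
Sorted: 0.9, 5.8, 6.6, 16.6, 18.4, 22.3, 24.0
Best 3: 0.9, 5.8, 6.6
Average of best = 13.3 / 3 = 4.4333
Raw index = 4.4333 * 0.96 = 4.256
Handicap index = round(4.256, 1) = 4.3

4.3


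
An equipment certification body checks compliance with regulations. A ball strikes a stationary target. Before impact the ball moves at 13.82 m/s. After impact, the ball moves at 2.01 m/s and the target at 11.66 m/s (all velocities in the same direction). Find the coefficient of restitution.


e = (v2_after - v1_after) / (v1_before - v2_before)
Numerator = 11.66 - 2.01 = 9.65
Denominator = 13.82 - 0 = 13.82
e = 9.65 / 13.82 = 0.6983

0.6983


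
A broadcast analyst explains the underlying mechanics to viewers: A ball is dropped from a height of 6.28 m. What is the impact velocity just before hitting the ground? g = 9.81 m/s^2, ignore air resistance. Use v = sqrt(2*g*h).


v = sqrt(2 * g * h)
v = sqrt(2 * 9.81 * 6.28)
v = sqrt(123.2136) = 11.1002 m/s

11.1002 m/s


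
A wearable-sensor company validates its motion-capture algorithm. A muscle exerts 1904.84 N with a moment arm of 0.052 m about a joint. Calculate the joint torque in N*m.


tau = F * d
tau = 1904.84 * 0.052
tau = 99.0517 N*m

99.0517 N*m


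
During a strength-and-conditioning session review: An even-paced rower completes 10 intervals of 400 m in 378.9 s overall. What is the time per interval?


Split time = total_time / n_laps = 378.9 / 10
Split time = 37.89 s per lap

37.89 s


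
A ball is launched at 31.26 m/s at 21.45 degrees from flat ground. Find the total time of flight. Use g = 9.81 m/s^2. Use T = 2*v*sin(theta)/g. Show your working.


T = 2*v*sin(theta)/g
sin(theta) = sin(21.45 deg) = 0.3657
T = 2*31.26*0.3657 / 9.81
T = 22.8629 / 9.81 = 2.3306 s

2.3306 s


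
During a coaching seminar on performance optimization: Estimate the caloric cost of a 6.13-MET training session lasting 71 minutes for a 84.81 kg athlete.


kcal = MET * mass * time_hr
Convert time: 71 min = 1.1833 hr
kcal = 6.13 * 84.81 * 1.1833
kcal = 615.1976 kcal

615.1976 kcal


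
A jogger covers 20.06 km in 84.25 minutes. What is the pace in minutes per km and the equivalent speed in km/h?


Pace = time / distance = 84.25 min / 20.06 km = 4.1999 min/km
Speed = distance / time_in_hours = 20.06 / 1.4042 hr
Speed = 14.2861 km/h

4.1999 min/km, 14.2861 km/h


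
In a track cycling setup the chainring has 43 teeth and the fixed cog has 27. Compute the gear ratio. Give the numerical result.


GR = front_teeth / rear_teeth
GR = 43 / 27
GR = 1.5926

1.5926


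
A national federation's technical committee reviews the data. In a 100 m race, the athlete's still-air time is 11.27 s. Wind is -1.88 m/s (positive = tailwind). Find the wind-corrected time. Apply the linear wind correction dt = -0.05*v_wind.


dt = -0.05 * v_wind = -0.05 * -1.88 = 0.094 s
t_corrected = t_still + dt = 11.27 + (0.094)
t_corrected = 11.364 s

11.364 s


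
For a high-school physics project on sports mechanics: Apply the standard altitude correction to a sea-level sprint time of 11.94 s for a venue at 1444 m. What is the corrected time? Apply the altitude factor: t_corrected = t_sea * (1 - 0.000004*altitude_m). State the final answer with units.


Correction factor = 1 - 0.000004 * 1444 = 0.994224
t_corrected = t_sea * factor = 11.94 * 0.994224
t_corrected = 11.871 s

11.871 s


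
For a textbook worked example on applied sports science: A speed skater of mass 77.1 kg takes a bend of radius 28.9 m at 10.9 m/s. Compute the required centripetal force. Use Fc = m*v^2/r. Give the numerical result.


Fc = m * v^2 / r
v^2 = 10.9^2 = 118.81
Fc = 77.1 * 118.81 / 28.9
Fc = 9160.251 / 28.9 = 316.9637 N

316.9637 N


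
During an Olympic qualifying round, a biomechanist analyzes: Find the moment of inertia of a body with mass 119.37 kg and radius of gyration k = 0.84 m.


I = m * k^2
I = 119.37 * 0.84^2
I = 119.37 * 0.7056 = 84.2275 kg*m^2

84.2275 kg*m^2


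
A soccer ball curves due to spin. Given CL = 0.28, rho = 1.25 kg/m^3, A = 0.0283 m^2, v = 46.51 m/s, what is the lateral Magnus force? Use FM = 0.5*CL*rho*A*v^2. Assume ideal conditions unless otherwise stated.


FM = 0.5 * CL * rho * A * v^2
FM = 0.5 * 0.28 * 1.25 * 0.0283 * 46.51^2
v^2 = 2163.1801
FM = 0.5 * 0.28 * 1.25 * 0.0283 * 2163.1801 = 10.7131 N

10.7131 N


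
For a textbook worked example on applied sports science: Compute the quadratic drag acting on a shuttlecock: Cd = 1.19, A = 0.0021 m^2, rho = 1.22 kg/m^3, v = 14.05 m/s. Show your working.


Fd = 0.5 * Cd * rho * A * v^2
Fd = 0.5 * 1.19 * 1.22 * 0.0021 * 14.05^2
v^2 = 197.4025
Fd = 0.5 * 1.19 * 1.22 * 0.0021 * 197.4025 = 0.3009 N

0.3009 N


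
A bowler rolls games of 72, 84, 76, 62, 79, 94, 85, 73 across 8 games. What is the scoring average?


Average = sum / n
Sum = 625
Average = 625 / 8 = 78.125

78.125


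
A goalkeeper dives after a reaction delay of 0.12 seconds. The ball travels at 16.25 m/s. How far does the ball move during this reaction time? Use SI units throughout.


d = v * t
d = 16.25 * 0.12
d = 1.95 m

1.95 m


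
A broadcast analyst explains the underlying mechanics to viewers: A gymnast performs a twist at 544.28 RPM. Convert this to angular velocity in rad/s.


omega = RPM * 2 * pi / 60
omega = 544.28 * 2 * 3.14159 / 60
omega = 3419.8121 / 60 = 56.9969 rad/s

56.9969 rad/s


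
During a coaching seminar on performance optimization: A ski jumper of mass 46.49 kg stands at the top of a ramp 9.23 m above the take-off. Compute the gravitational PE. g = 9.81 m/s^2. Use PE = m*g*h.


PE = m * g * h
PE = 46.49 * 9.81 * 9.23
PE = 456.0669 * 9.23 = 4209.4975 J

4209.4975 J


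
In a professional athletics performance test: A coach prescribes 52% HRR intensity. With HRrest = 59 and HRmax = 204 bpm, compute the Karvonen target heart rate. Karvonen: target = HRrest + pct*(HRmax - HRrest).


Target = HRrest + pct*(HRmax - HRrest)
Heart rate reserve = HRmax - HRrest = 204 - 59 = 145 bpm
Fraction = 52% = 0.52
Target = 59 + 0.52 * 145
Target = 59 + 75.4 = 134.4 bpm

134.4 bpm


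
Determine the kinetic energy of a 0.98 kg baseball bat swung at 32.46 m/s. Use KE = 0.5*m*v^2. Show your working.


KE = 0.5 * m * v^2
KE = 0.5 * 0.98 * 32.46^2
KE = 0.5 * 0.98 * 1053.6516 = 516.2893 J

516.2893 J


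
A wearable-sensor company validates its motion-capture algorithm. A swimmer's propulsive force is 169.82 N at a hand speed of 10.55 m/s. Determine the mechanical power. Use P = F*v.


P = F * v
P = 169.82 * 10.55
P = 1791.601 W

1791.601 W


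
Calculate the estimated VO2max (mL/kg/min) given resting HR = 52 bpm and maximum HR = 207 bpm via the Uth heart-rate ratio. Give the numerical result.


VO2max = 15.3 * HRmax / HRrest
VO2max = 15.3 * 207 / 52
VO2max = 3167.1 / 52 = 60.9058 mL/kg/min

60.9058 mL/kg/min


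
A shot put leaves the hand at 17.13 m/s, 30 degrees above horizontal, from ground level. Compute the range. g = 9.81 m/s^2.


R = v^2 * sin(2*theta) / g
Convert angle to radians: theta = 30 deg = 0.5236 rad
sin(2*theta) = sin(1.0472) = 0.866
R = 17.13^2 * 0.866 / 9.81
R = 293.4369 * 0.866 / 9.81 = 25.9046 m

25.9046 m


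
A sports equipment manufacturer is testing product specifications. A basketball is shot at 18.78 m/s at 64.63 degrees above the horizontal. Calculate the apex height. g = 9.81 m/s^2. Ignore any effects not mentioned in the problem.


H = (v*sin(theta))^2 / (2*g)
vy = v*sin(theta) = 18.78 * sin(64.63 deg) = 16.9689 m/s
H = vy^2 / (2*g) = 287.9419 / (2*9.81)
H = 287.9419 / 19.62 = 14.6759 m

14.6759 m


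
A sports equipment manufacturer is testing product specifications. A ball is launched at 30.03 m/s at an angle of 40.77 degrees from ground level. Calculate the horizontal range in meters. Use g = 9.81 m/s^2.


R = v^2 * sin(2*theta) / g
Convert angle to radians: theta = 40.77 deg = 0.7116 rad
sin(2*theta) = sin(1.4231) = 0.9891
R = 30.03^2 * 0.9891 / 9.81
R = 901.8009 * 0.9891 / 9.81 = 90.9264 m

90.9264 m


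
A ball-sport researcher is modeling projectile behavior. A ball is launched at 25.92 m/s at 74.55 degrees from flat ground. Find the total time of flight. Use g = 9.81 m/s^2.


T = 2*v*sin(theta)/g
sin(theta) = sin(74.55 deg) = 0.9639
T = 2*25.92*0.9639 / 9.81
T = 49.9667 / 9.81 = 5.0934 s

5.0934 s


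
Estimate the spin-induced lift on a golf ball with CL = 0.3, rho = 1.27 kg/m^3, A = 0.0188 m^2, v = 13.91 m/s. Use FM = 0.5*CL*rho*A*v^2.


FM = 0.5 * CL * rho * A * v^2
FM = 0.5 * 0.3 * 1.27 * 0.0188 * 13.91^2
v^2 = 193.4881
FM = 0.5 * 0.3 * 1.27 * 0.0188 * 193.4881 = 0.693 N

0.693 N


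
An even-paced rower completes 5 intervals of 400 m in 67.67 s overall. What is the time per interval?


Split time = total_time / n_laps = 67.67 / 5
Split time = 13.534 s per lap

13.534 s


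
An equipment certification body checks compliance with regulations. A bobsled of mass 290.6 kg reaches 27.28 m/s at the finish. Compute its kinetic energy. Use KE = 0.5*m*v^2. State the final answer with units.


KE = 0.5 * m * v^2
KE = 0.5 * 290.6 * 27.28^2
KE = 0.5 * 290.6 * 744.1984 = 108132.0275 J

108132.0275 J


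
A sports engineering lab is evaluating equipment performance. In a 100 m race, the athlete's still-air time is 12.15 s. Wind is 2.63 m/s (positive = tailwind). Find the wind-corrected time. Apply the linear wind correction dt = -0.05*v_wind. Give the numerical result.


dt = -0.05 * v_wind = -0.05 * 2.63 = -0.1315 s
t_corrected = t_still + dt = 12.15 + (-0.1315)
t_corrected = 12.0185 s

12.0185 s


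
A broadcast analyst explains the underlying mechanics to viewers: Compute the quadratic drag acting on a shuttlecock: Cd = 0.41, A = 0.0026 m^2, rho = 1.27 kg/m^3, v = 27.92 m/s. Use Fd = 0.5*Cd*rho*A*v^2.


Fd = 0.5 * Cd * rho * A * v^2
Fd = 0.5 * 0.41 * 1.27 * 0.0026 * 27.92^2
v^2 = 779.5264
Fd = 0.5 * 0.41 * 1.27 * 0.0026 * 779.5264 = 0.5277 N

0.5277 N


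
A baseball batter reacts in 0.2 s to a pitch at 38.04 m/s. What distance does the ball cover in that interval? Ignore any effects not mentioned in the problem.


d = v * t
d = 38.04 * 0.2
d = 7.608 m

7.608 m


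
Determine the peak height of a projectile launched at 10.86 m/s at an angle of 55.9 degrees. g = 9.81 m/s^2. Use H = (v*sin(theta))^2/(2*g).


H = (v*sin(theta))^2 / (2*g)
vy = v*sin(theta) = 10.86 * sin(55.9 deg) = 8.9927 m/s
H = vy^2 / (2*g) = 80.8693 / (2*9.81)
H = 80.8693 / 19.62 = 4.1218 m

4.1218 m


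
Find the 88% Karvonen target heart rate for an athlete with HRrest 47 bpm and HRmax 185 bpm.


Target = HRrest + pct*(HRmax - HRrest)
Heart rate reserve = HRmax - HRrest = 185 - 47 = 138 bpm
Fraction = 88% = 0.88
Target = 47 + 0.88 * 138
Target = 47 + 121.44 = 168.44 bpm

168.44 bpm


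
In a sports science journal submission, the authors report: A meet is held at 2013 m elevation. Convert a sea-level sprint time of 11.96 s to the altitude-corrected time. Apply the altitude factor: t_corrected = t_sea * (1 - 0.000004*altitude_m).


Correction factor = 1 - 0.000004 * 2013 = 0.991948
t_corrected = t_sea * factor = 11.96 * 0.991948
t_corrected = 11.8637 s

11.8637 s


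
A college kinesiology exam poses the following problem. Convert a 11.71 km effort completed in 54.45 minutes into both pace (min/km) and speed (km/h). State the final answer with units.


Pace = time / distance = 54.45 min / 11.71 km = 4.6499 min/km
Speed = distance / time_in_hours = 11.71 / 0.9075 hr
Speed = 12.9036 km/h

4.6499 min/km, 12.9036 km/h


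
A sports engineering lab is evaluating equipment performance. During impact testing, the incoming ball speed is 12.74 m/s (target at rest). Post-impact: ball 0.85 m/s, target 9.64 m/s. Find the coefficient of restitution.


e = (v2_after - v1_after) / (v1_before - v2_before)
Numerator = 9.64 - 0.85 = 8.79
Denominator = 12.74 - 0 = 12.74
e = 8.79 / 12.74 = 0.69

0.69


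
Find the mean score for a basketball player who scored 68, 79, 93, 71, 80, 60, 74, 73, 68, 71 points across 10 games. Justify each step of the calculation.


Average = sum / n
Sum = 737
Average = 737 / 10 = 73.7

73.7


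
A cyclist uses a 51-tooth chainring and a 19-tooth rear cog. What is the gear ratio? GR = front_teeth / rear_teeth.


GR = front_teeth / rear_teeth
GR = 51 / 19
GR = 2.6842

2.6842


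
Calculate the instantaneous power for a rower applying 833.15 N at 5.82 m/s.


P = F * v
P = 833.15 * 5.82
P = 4848.933 W

4848.933 W


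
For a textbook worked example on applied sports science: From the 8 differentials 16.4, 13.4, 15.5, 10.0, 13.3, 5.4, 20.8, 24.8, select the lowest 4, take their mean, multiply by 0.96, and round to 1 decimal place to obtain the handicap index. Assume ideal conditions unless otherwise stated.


All differentials: 16.4, 13.4, 15.5, 10.0, 13.3, 5.4, 20.8, 24.8
Sorted: 5.4, 10.0, 13.3, 13.4, 15.5, 16.4, 20.8, 24.8
Best 4: 5.4, 10.0, 13.3, 13.4
Average of best = 42.1 / 4 = 10.525
Raw index = 10.525 * 0.96 = 10.104
Handicap index = round(10.104, 1) = 10.1

10.1


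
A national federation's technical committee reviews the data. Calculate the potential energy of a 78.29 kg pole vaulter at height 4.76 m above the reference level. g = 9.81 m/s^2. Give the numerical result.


PE = m * g * h
PE = 78.29 * 9.81 * 4.76
PE = 768.0249 * 4.76 = 3655.7985 J

3655.7985 J


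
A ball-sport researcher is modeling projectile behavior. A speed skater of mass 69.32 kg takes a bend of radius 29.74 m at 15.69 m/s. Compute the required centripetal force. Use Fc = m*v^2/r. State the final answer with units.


Fc = m * v^2 / r
v^2 = 15.69^2 = 246.1761
Fc = 69.32 * 246.1761 / 29.74
Fc = 17064.9273 / 29.74 = 573.8039 N

573.8039 N


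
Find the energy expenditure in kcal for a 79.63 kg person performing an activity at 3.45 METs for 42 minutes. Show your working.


kcal = MET * mass * time_hr
Convert time: 42 min = 0.7 hr
kcal = 3.45 * 79.63 * 0.7
kcal = 192.3064 kcal

192.3064 kcal


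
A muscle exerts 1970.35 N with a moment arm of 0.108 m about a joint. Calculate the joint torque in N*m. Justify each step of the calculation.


tau = F * d
tau = 1970.35 * 0.108
tau = 212.7978 N*m

212.7978 N*m


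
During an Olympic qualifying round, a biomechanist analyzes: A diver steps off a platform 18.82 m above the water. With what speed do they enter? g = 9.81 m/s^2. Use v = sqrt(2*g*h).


v = sqrt(2 * g * h)
v = sqrt(2 * 9.81 * 18.82)
v = sqrt(369.2484) = 19.2158 m/s

19.2158 m/s


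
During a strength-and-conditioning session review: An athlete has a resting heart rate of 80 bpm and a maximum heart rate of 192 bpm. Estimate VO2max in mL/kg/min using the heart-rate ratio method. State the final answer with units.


VO2max = 15.3 * HRmax / HRrest
VO2max = 15.3 * 192 / 80
VO2max = 2937.6 / 80 = 36.72 mL/kg/min

36.72 mL/kg/min


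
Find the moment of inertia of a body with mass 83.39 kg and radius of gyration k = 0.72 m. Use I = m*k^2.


I = m * k^2
I = 83.39 * 0.72^2
I = 83.39 * 0.5184 = 43.2294 kg*m^2

43.2294 kg*m^2


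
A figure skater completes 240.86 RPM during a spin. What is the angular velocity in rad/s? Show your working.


omega = RPM * 2 * pi / 60
omega = 240.86 * 2 * 3.14159 / 60
omega = 1513.368 / 60 = 25.2228 rad/s

25.2228 rad/s


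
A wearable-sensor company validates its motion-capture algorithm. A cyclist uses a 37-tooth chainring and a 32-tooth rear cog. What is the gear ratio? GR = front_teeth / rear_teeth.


GR = front_teeth / rear_teeth
GR = 37 / 32
GR = 1.1562

1.1562


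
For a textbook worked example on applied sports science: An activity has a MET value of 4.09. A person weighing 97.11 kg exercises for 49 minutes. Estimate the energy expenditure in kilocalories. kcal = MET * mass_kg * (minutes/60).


kcal = MET * mass * time_hr
Convert time: 49 min = 0.8167 hr
kcal = 4.09 * 97.11 * 0.8167
kcal = 324.3636 kcal

324.3636 kcal


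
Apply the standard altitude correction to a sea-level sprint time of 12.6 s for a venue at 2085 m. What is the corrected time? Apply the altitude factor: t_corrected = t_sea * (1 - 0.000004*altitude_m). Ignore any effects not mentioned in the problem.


Correction factor = 1 - 0.000004 * 2085 = 0.99166
t_corrected = t_sea * factor = 12.6 * 0.99166
t_corrected = 12.4949 s

12.4949 s


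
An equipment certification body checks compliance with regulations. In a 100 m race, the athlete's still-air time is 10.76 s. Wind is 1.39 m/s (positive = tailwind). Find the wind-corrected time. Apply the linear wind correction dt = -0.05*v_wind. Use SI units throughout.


dt = -0.05 * v_wind = -0.05 * 1.39 = -0.0695 s
t_corrected = t_still + dt = 10.76 + (-0.0695)
t_corrected = 10.6905 s

10.6905 s


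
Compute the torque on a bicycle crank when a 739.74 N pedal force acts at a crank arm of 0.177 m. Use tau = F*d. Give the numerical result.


tau = F * d
tau = 739.74 * 0.177
tau = 130.934 N*m

130.934 N*m


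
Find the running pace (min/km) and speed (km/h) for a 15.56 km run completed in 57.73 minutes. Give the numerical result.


Pace = time / distance = 57.73 min / 15.56 km = 3.7102 min/km
Speed = distance / time_in_hours = 15.56 / 0.9622 hr
Speed = 16.1718 km/h

3.7102 min/km, 16.1718 km/h


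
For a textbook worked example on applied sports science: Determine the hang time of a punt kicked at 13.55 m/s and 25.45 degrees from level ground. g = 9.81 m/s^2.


T = 2*v*sin(theta)/g
sin(theta) = sin(25.45 deg) = 0.4297
T = 2*13.55*0.4297 / 9.81
T = 11.6455 / 9.81 = 1.1871 s

1.1871 s


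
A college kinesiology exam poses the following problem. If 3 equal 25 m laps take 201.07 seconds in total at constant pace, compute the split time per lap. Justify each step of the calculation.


Split time = total_time / n_laps = 201.07 / 3
Split time = 67.0233 s per lap

67.0233 s


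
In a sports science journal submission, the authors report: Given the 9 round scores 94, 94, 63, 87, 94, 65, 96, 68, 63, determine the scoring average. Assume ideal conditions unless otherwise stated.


Average = sum / n
Sum = 724
Average = 724 / 9 = 80.4444

80.4444


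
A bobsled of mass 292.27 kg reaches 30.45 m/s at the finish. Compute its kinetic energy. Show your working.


KE = 0.5 * m * v^2
KE = 0.5 * 292.27 * 30.45^2
KE = 0.5 * 292.27 * 927.2025 = 135496.7373 J

135496.7373 J


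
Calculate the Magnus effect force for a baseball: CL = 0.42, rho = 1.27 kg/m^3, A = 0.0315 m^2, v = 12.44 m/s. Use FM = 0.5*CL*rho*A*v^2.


FM = 0.5 * CL * rho * A * v^2
FM = 0.5 * 0.42 * 1.27 * 0.0315 * 12.44^2
v^2 = 154.7536
FM = 0.5 * 0.42 * 1.27 * 0.0315 * 154.7536 = 1.3001 N

1.3001 N


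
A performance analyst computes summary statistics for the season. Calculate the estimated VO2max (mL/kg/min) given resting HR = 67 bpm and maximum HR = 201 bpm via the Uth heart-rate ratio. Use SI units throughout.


VO2max = 15.3 * HRmax / HRrest
VO2max = 15.3 * 201 / 67
VO2max = 3075.3 / 67 = 45.9 mL/kg/min

45.9 mL/kg/min


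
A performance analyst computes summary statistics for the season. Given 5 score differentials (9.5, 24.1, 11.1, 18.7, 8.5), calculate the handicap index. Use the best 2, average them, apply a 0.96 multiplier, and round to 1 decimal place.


All differentials: 9.5, 24.1, 11.1, 18.7, 8.5
Sorted: 8.5, 9.5, 11.1, 18.7, 24.1
Best 2: 8.5, 9.5
Average of best = 18 / 2 = 9
Raw index = 9 * 0.96 = 8.64
Handicap index = round(8.64, 1) = 8.6

8.6


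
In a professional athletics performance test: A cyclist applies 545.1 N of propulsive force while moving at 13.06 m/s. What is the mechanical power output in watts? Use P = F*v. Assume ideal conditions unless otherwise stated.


P = F * v
P = 545.1 * 13.06
P = 7119.006 W

7119.006 W


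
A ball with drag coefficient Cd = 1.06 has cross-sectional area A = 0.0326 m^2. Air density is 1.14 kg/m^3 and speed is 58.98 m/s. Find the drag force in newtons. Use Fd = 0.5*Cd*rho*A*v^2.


Fd = 0.5 * Cd * rho * A * v^2
Fd = 0.5 * 1.06 * 1.14 * 0.0326 * 58.98^2
v^2 = 3478.6404
Fd = 0.5 * 1.06 * 1.14 * 0.0326 * 3478.6404 = 68.5185 N

68.5185 N


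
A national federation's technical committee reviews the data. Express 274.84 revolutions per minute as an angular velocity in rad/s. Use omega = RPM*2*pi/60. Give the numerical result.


omega = RPM * 2 * pi / 60
omega = 274.84 * 2 * 3.14159 / 60
omega = 1726.8706 / 60 = 28.7812 rad/s

28.7812 rad/s


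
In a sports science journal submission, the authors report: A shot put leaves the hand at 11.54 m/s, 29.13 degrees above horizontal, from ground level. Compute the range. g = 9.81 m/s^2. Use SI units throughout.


R = v^2 * sin(2*theta) / g
Convert angle to radians: theta = 29.13 deg = 0.5084 rad
sin(2*theta) = sin(1.0168) = 0.8504
R = 11.54^2 * 0.8504 / 9.81
R = 133.1716 * 0.8504 / 9.81 = 11.5449 m

11.5449 m


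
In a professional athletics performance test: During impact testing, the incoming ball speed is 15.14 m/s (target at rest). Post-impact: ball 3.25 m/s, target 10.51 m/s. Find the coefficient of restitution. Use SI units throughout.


e = (v2_after - v1_after) / (v1_before - v2_before)
Numerator = 10.51 - 3.25 = 7.26
Denominator = 15.14 - 0 = 15.14
e = 7.26 / 15.14 = 0.4795

0.4795


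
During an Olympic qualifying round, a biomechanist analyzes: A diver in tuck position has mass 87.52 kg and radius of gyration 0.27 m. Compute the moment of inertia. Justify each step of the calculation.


I = m * k^2
I = 87.52 * 0.27^2
I = 87.52 * 0.0729 = 6.3802 kg*m^2

6.3802 kg*m^2


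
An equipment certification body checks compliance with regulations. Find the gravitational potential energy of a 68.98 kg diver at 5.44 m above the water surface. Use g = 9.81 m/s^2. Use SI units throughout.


PE = m * g * h
PE = 68.98 * 9.81 * 5.44
PE = 676.6938 * 5.44 = 3681.2143 J

3681.2143 J


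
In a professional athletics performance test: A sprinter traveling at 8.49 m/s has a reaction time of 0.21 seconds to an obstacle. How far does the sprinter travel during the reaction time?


d = v * t
d = 8.49 * 0.21
d = 1.7829 m

1.7829 m


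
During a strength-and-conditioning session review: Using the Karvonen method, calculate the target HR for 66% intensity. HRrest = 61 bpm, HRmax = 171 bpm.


Target = HRrest + pct*(HRmax - HRrest)
Heart rate reserve = HRmax - HRrest = 171 - 61 = 110 bpm
Fraction = 66% = 0.66
Target = 61 + 0.66 * 110
Target = 61 + 72.6 = 133.6 bpm

133.6 bpm
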